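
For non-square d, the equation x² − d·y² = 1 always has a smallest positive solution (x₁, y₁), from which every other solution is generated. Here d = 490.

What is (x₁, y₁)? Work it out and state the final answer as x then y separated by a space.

1039681 46968

[22; 7,2,1,4,4,4,1,2,7,44] for √490; ℓ=10 ⇒ convergent index 9
step 0: (22, 1)  from 22·(1,0) + (0,1)
step 1: (155, 7)  from 7·(22,1) + (1,0)
step 2: (332, 15)  from 2·(155,7) + (22,1)
step 3: (487, 22)  from 1·(332,15) + (155,7)
…
step 6: (40708, 1839)  from 4·(9607,434) + (2280,103)
…
step 8: (141338, 6385)  from 2·(50315,2273) + (40708,1839)
step 9: (1039681, 46968)  from 7·(141338,6385) + (50315,2273)
(x₁, y₁) = (1039681, 46968);  1039681² − 490·46968² = 1 ✓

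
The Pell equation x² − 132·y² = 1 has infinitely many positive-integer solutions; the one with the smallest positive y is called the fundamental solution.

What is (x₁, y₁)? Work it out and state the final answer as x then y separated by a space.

√132 = [11; 2,22, …], period ℓ=2 (even) → k=1
a_0=11:  p_0=11·1+0=11,  q_0=11·0+1=1
a_1=2:  p_1=2·11+1=23,  q_1=2·1+0=2
fundamental: x₁=23, y₁=2  (since 529 − 132·4 = 1)

23 2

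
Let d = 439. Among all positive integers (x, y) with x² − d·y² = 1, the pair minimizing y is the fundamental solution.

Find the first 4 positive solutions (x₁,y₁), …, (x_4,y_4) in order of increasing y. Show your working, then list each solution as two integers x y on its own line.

440 21
387199 18480
340734680 16262379
299846131201 14310875040

√439 = [20; 1,19,1,40, …], period ℓ=4 (even) → k=3
a_0=20:  p_0=20·1+0=20,  q_0=20·0+1=1
a_1=1:  p_1=1·20+1=21,  q_1=1·1+0=1
a_2=19:  p_2=19·21+20=419,  q_2=19·1+1=20
a_3=1:  p_3=1·419+21=440,  q_3=1·20+1=21
(x₁, y₁) = (440, 21);  440² − 439·21² = 1 ✓
n=2: (440,21)∘(440,21) = (440·440+439·21·21, 440·21+21·440) = (387199,18480)
n=3: (387199,18480)∘(440,21) = (440·387199+439·21·18480, 440·18480+21·387199) = (340734680,16262379)
n=4: (340734680,16262379)∘(440,21) = (440·340734680+439·21·16262379, 440·16262379+21·340734680) = (299846131201,14310875040)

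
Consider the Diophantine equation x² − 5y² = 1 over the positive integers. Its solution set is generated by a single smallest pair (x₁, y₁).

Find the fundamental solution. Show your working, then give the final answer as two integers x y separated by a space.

9 4

√5 = [2; 4, …], period ℓ=1 (odd) → k=1
step 0: (2, 1)  from 2·(1,0) + (0,1)
step 1: (9, 4)  from 4·(2,1) + (1,0)
→ (9, 4).  Check: 9²=81, 5·4²=80, difference 1.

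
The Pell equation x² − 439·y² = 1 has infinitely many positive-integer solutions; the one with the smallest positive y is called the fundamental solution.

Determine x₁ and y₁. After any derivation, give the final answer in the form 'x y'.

440 21

√439 → a₀=20, period (1,19,1,40); ℓ=4 even so k=3
a_0=20:  p_0=20·1+0=20,  q_0=20·0+1=1
a_1=1:  p_1=1·20+1=21,  q_1=1·1+0=1
a_2=19:  p_2=19·21+20=419,  q_2=19·1+1=20
a_3=1:  p_3=1·419+21=440,  q_3=1·20+1=21
→ (440, 21).  Check: 440²=193600, 439·21²=193599, difference 1.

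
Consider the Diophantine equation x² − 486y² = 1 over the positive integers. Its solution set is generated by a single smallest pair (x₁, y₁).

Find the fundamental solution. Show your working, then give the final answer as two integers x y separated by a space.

d=486: √d = [22; 22,44] (ℓ=2, even), read p_1/q_1
step 0: (22, 1)  from 22·(1,0) + (0,1)
step 1: (485, 22)  from 22·(22,1) + (1,0)
fundamental: x₁=485, y₁=22  (since 235225 − 486·484 = 1)

485 22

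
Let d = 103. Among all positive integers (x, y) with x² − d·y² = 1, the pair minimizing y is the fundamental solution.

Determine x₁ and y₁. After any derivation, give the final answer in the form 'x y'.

227528 22419

√103 = [10; 6,1,2,1,1,9,1,1,2,1,6,20, …], period ℓ=12 (even) → k=11
k=0  a_k=10  p_k/q_k = 10/1
k=1  a_k=6  p_k/q_k = 61/6
…
k=5  a_k=1  p_k/q_k = 477/47
…
k=7  a_k=1  p_k/q_k = 5044/497
k=8  a_k=1  p_k/q_k = 9611/947
k=9  a_k=2  p_k/q_k = 24266/2391
k=10  a_k=1  p_k/q_k = 33877/3338
k=11  a_k=6  p_k/q_k = 227528/22419
→ (227528, 22419).  Check: 227528²=51768990784, 103·22419²=51768990783, difference 1.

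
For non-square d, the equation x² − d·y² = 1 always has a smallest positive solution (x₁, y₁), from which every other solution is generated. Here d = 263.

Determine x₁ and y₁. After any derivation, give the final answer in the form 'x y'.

√263 → a₀=16, period (4,1,1,1,1,15,1,1,1,1,4,32); ℓ=12 even so k=11
step 0: (16, 1)  from 16·(1,0) + (0,1)
step 1: (65, 4)  from 4·(16,1) + (1,0)
step 2: (81, 5)  from 1·(65,4) + (16,1)
step 3: (146, 9)  from 1·(81,5) + (65,4)
step 4: (227, 14)  from 1·(146,9) + (81,5)
…
step 8: (12017, 741)  from 1·(6195,382) + (5822,359)
step 9: (18212, 1123)  from 1·(12017,741) + (6195,382)
step 10: (30229, 1864)  from 1·(18212,1123) + (12017,741)
step 11: (139128, 8579)  from 4·(30229,1864) + (18212,1123)
fundamental: x₁=139128, y₁=8579  (since 19356600384 − 263·73599241 = 1)

139128 8579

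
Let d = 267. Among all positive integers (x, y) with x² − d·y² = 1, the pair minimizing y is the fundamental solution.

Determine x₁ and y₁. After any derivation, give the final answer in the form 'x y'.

√267 → a₀=16, period (2,1,15,1,2,32); ℓ=6 even so k=5
i=0: a=16 ⇒ p=16, q=1
…
i=2: a=1 ⇒ p=49, q=3
i=3: a=15 ⇒ p=768, q=47
i=4: a=1 ⇒ p=817, q=50
i=5: a=2 ⇒ p=2402, q=147
→ (2402, 147).  Check: 2402²=5769604, 267·147²=5769603, difference 1.

2402 147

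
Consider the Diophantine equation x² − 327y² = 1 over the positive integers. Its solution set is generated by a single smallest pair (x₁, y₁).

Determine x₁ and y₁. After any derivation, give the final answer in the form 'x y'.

217 12

√327 → a₀=18, period (12,36); ℓ=2 even so k=1
k=0  a_k=18  p_k/q_k = 18/1
k=1  a_k=12  p_k/q_k = 217/12
fundamental: x₁=217, y₁=12  (since 47089 − 327·144 = 1)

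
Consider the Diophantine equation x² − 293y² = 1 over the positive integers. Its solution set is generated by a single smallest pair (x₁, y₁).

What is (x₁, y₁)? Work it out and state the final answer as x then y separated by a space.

√293 → a₀=17, period (8,1,1,8,34); ℓ=5 odd so k=9
k=0  a_k=17  p_k/q_k = 17/1
k=1  a_k=8  p_k/q_k = 137/8
k=2  a_k=1  p_k/q_k = 154/9
k=3  a_k=1  p_k/q_k = 291/17
…
k=5  a_k=34  p_k/q_k = 84679/4947
k=6  a_k=8  p_k/q_k = 679914/39721
k=7  a_k=1  p_k/q_k = 764593/44668
k=8  a_k=1  p_k/q_k = 1444507/84389
k=9  a_k=8  p_k/q_k = 12320649/719780
(x₁, y₁) = (12320649, 719780);  12320649² − 293·719780² = 1 ✓

12320649 719780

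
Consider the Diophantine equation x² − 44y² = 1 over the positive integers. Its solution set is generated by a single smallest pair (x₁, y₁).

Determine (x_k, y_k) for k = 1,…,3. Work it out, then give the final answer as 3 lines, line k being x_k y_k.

199 30
79201 11940
31521799 4752090

[6; 1,1,1,2,1,1,1,12] for √44; ℓ=8 ⇒ convergent index 7
a_0=6:  p_0=6·1+0=6,  q_0=6·0+1=1
…
a_4=2:  p_4=2·20+13=53,  q_4=2·3+2=8
a_5=1:  p_5=1·53+20=73,  q_5=1·8+3=11
a_6=1:  p_6=1·73+53=126,  q_6=1·11+8=19
a_7=1:  p_7=1·126+73=199,  q_7=1·19+11=30
(x₁, y₁) = (199, 30);  199² − 44·30² = 1 ✓
(199+30√44)^2 = 79201 + 11940√44
(199+30√44)^3 = 31521799 + 4752090√44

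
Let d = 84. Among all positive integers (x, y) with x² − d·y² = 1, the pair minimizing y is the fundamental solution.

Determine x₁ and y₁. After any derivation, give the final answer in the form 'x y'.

[9; 6,18] for √84; ℓ=2 ⇒ convergent index 1
i=0: a=9 ⇒ p=9, q=1
i=1: a=6 ⇒ p=55, q=6
fundamental: x₁=55, y₁=6  (since 3025 − 84·36 = 1)

55 6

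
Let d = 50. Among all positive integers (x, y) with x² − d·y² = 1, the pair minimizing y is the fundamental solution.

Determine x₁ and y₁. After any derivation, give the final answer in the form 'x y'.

99 14

d=50: √d = [7; 14] (ℓ=1, odd), read p_1/q_1
step 0: (7, 1)  from 7·(1,0) + (0,1)
step 1: (99, 14)  from 14·(7,1) + (1,0)
(x₁, y₁) = (99, 14);  99² − 50·14² = 1 ✓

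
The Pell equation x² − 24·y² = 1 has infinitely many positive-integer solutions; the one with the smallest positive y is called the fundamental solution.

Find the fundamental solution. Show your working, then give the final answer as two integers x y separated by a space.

d=24: √d = [4; 1,8] (ℓ=2, even), read p_1/q_1
i=0: a=4 ⇒ p=4, q=1
i=1: a=1 ⇒ p=5, q=1
→ (5, 1).  Check: 5²=25, 24·1²=24, difference 1.

5 1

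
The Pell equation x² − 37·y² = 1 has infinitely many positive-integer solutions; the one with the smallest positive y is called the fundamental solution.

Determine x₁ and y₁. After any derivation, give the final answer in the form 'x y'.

d=37: √d = [6; 12] (ℓ=1, odd), read p_1/q_1
i=0: a=6 ⇒ p=6, q=1
i=1: a=12 ⇒ p=73, q=12
fundamental: x₁=73, y₁=12  (since 5329 − 37·144 = 1)

73 12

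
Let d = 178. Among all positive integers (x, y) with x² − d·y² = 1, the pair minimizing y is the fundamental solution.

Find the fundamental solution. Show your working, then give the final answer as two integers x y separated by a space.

√178 = [13; 2,1,12,1,2,26, …], period ℓ=6 (even) → k=5
step 0: (13, 1)  from 13·(1,0) + (0,1)
step 1: (27, 2)  from 2·(13,1) + (1,0)
step 2: (40, 3)  from 1·(27,2) + (13,1)
step 3: (507, 38)  from 12·(40,3) + (27,2)
step 4: (547, 41)  from 1·(507,38) + (40,3)
step 5: (1601, 120)  from 2·(547,41) + (507,38)
(x₁, y₁) = (1601, 120);  1601² − 178·120² = 1 ✓

1601 120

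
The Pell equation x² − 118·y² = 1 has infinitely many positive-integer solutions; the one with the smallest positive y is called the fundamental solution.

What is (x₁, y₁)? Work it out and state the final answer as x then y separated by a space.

306917 28254

[10; 1,6,3,2,10,2,3,6,1,20] for √118; ℓ=10 ⇒ convergent index 9
k=0  a_k=10  p_k/q_k = 10/1
…
k=2  a_k=6  p_k/q_k = 76/7
k=3  a_k=3  p_k/q_k = 239/22
k=4  a_k=2  p_k/q_k = 554/51
k=5  a_k=10  p_k/q_k = 5779/532
k=6  a_k=2  p_k/q_k = 12112/1115
k=7  a_k=3  p_k/q_k = 42115/3877
k=8  a_k=6  p_k/q_k = 264802/24377
k=9  a_k=1  p_k/q_k = 306917/28254
→ (306917, 28254).  Check: 306917²=94198044889, 118·28254²=94198044888, difference 1.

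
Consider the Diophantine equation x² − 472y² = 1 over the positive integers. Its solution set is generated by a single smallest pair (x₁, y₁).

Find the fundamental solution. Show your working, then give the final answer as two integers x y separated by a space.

√472 → a₀=21, period (1,2,1,1,1,…,2,1,42); ℓ=14 even so k=13
k=0  a_k=21  p_k/q_k = 21/1
…
k=2  a_k=2  p_k/q_k = 65/3
k=3  a_k=1  p_k/q_k = 87/4
k=4  a_k=1  p_k/q_k = 152/7
k=5  a_k=1  p_k/q_k = 239/11
k=6  a_k=4  p_k/q_k = 1108/51
k=7  a_k=5  p_k/q_k = 5779/266
k=8  a_k=4  p_k/q_k = 24224/1115
k=9  a_k=1  p_k/q_k = 30003/1381
k=10  a_k=1  p_k/q_k = 54227/2496
k=11  a_k=1  p_k/q_k = 84230/3877
k=12  a_k=2  p_k/q_k = 222687/10250
k=13  a_k=1  p_k/q_k = 306917/14127
fundamental: x₁=306917, y₁=14127  (since 94198044889 − 472·199572129 = 1)

306917 14127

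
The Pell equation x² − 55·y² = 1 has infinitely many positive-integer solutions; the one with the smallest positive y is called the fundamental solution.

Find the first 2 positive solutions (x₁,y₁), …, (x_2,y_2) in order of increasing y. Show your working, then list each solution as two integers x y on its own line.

89 12
15841 2136

√55 → a₀=7, period (2,2,2,14); ℓ=4 even so k=3
k=0  a_k=7  p_k/q_k = 7/1
…
k=2  a_k=2  p_k/q_k = 37/5
k=3  a_k=2  p_k/q_k = 89/12
→ (89, 12).  Check: 89²=7921, 55·12²=7920, difference 1.
k=2:  x_2 = 89·89+55·12·12 = 15841,  y_2 = 89·12+12·89 = 2136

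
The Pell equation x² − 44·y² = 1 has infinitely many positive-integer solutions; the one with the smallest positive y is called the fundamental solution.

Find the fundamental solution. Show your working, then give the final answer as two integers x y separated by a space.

[6; 1,1,1,2,1,1,1,12] for √44; ℓ=8 ⇒ convergent index 7
a_0=6:  p_0=6·1+0=6,  q_0=6·0+1=1
…
a_3=1:  p_3=1·13+7=20,  q_3=1·2+1=3
…
a_5=1:  p_5=1·53+20=73,  q_5=1·8+3=11
a_6=1:  p_6=1·73+53=126,  q_6=1·11+8=19
a_7=1:  p_7=1·126+73=199,  q_7=1·19+11=30
fundamental: x₁=199, y₁=30  (since 39601 − 44·900 = 1)

199 30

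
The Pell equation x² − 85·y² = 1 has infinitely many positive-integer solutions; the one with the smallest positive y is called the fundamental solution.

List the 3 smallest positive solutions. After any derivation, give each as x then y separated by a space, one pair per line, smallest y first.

√85 → a₀=9, period (4,1,1,4,18); ℓ=5 odd so k=9
step 0: (9, 1)  from 9·(1,0) + (0,1)
…
step 2: (46, 5)  from 1·(37,4) + (9,1)
step 3: (83, 9)  from 1·(46,5) + (37,4)
…
step 5: (6887, 747)  from 18·(378,41) + (83,9)
step 6: (27926, 3029)  from 4·(6887,747) + (378,41)
step 7: (34813, 3776)  from 1·(27926,3029) + (6887,747)
step 8: (62739, 6805)  from 1·(34813,3776) + (27926,3029)
step 9: (285769, 30996)  from 4·(62739,6805) + (34813,3776)
→ (285769, 30996).  Check: 285769²=81663921361, 85·30996²=81663921360, difference 1.
n=2: (285769,30996)∘(285769,30996) = (285769·285769+85·30996·30996, 285769·30996+30996·285769) = (163327842721,17715391848)
n=3: (163327842721,17715391848)∘(285769,30996) = (285769·163327842721+85·30996·17715391848, 285769·17715391848+30996·163327842721) = (93348068572789129,10125019625991228)

285769 30996
163327842721 17715391848
93348068572789129 10125019625991228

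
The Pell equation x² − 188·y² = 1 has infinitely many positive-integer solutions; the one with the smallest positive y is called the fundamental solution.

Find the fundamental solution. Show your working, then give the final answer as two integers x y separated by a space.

4607 336

[13; 1,2,2,6,2,2,1,26] for √188; ℓ=8 ⇒ convergent index 7
step 0: (13, 1)  from 13·(1,0) + (0,1)
step 1: (14, 1)  from 1·(13,1) + (1,0)
step 2: (41, 3)  from 2·(14,1) + (13,1)
step 3: (96, 7)  from 2·(41,3) + (14,1)
step 4: (617, 45)  from 6·(96,7) + (41,3)
step 5: (1330, 97)  from 2·(617,45) + (96,7)
step 6: (3277, 239)  from 2·(1330,97) + (617,45)
step 7: (4607, 336)  from 1·(3277,239) + (1330,97)
fundamental: x₁=4607, y₁=336  (since 21224449 − 188·112896 = 1)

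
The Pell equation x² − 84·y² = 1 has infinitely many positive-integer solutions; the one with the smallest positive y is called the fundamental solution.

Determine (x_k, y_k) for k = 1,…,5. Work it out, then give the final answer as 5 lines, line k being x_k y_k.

55 6
6049 660
665335 72594
73180801 7984680
8049222775 878242206

√84 → a₀=9, period (6,18); ℓ=2 even so k=1
k=0  a_k=9  p_k/q_k = 9/1
k=1  a_k=6  p_k/q_k = 55/6
(x₁, y₁) = (55, 6);  55² − 84·6² = 1 ✓
k=2:  x_2 = 55·55+84·6·6 = 6049,  y_2 = 55·6+6·55 = 660
k=3:  x_3 = 55·6049+84·6·660 = 665335,  y_3 = 55·660+6·6049 = 72594
k=4:  x_4 = 55·665335+84·6·72594 = 73180801,  y_4 = 55·72594+6·665335 = 7984680
k=5:  x_5 = 55·73180801+84·6·7984680 = 8049222775,  y_5 = 55·7984680+6·73180801 = 878242206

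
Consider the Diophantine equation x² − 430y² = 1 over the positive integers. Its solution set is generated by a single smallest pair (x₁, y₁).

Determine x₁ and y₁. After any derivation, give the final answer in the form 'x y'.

2862251 138030

√430 → a₀=20, period (1,2,1,3,1,…,2,1,40); ℓ=14 even so k=13
k=0  a_k=20  p_k/q_k = 20/1
k=1  a_k=1  p_k/q_k = 21/1
k=2  a_k=2  p_k/q_k = 62/3
k=3  a_k=1  p_k/q_k = 83/4
…
k=7  a_k=8  p_k/q_k = 21794/1051
k=8  a_k=6  p_k/q_k = 133439/6435
k=9  a_k=1  p_k/q_k = 155233/7486
k=10  a_k=3  p_k/q_k = 599138/28893
k=11  a_k=1  p_k/q_k = 754371/36379
k=12  a_k=2  p_k/q_k = 2107880/101651
k=13  a_k=1  p_k/q_k = 2862251/138030
→ (2862251, 138030).  Check: 2862251²=8192480787001, 430·138030²=8192480787000, difference 1.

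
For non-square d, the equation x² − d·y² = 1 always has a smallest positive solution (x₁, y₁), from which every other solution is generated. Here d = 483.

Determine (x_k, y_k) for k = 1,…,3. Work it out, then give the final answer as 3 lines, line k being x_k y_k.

[21; 1,42] for √483; ℓ=2 ⇒ convergent index 1
i=0: a=21 ⇒ p=21, q=1
i=1: a=1 ⇒ p=22, q=1
fundamental: x₁=22, y₁=1  (since 484 − 483·1 = 1)
(x_2, y_2) = (22·22 + 483·1·1, 22·1 + 1·22) = (967, 44)
(x_3, y_3) = (22·967 + 483·1·44, 22·44 + 1·967) = (42526, 1935)

22 1
967 44
42526 1935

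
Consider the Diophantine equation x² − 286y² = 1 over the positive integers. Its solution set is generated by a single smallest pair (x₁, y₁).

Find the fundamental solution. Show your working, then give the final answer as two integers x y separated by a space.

d=286: √d = [16; 1,10,3,3,2,3,3,10,1,32] (ℓ=10, even), read p_9/q_9
k=0  a_k=16  p_k/q_k = 16/1
…
k=4  a_k=3  p_k/q_k = 1911/113
…
k=8  a_k=10  p_k/q_k = 512132/30283
k=9  a_k=1  p_k/q_k = 561835/33222
(x₁, y₁) = (561835, 33222);  561835² − 286·33222² = 1 ✓

561835 33222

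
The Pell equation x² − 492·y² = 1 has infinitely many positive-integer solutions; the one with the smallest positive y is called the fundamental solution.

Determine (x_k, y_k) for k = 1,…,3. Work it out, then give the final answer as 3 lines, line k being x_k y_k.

29767 1342
1772148577 79894628
105503093353351 4756446782010

√492 → a₀=22, period (5,1,1,10,1,1,5,44); ℓ=8 even so k=7
step 0: (22, 1)  from 22·(1,0) + (0,1)
step 1: (111, 5)  from 5·(22,1) + (1,0)
…
step 4: (2573, 116)  from 10·(244,11) + (133,6)
…
step 6: (5390, 243)  from 1·(2817,127) + (2573,116)
step 7: (29767, 1342)  from 5·(5390,243) + (2817,127)
(x₁, y₁) = (29767, 1342);  29767² − 492·1342² = 1 ✓
k=2:  x_2 = 29767·29767+492·1342·1342 = 1772148577,  y_2 = 29767·1342+1342·29767 = 79894628
k=3:  x_3 = 29767·1772148577+492·1342·79894628 = 105503093353351,  y_3 = 29767·79894628+1342·1772148577 = 4756446782010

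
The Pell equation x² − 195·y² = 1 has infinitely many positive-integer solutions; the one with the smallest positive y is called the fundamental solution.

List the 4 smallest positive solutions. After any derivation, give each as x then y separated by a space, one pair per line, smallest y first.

14 1
391 28
10934 783
305761 21896

√195 → a₀=13, period (1,26); ℓ=2 even so k=1
k=0  a_k=13  p_k/q_k = 13/1
k=1  a_k=1  p_k/q_k = 14/1
(x₁, y₁) = (14, 1);  14² − 195·1² = 1 ✓
(14+1√195)^2 = 391 + 28√195
(14+1√195)^3 = 10934 + 783√195
(14+1√195)^4 = 305761 + 21896√195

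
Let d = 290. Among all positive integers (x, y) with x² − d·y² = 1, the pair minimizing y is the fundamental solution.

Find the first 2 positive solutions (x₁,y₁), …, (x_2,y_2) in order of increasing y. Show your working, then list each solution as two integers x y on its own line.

√290 → a₀=17, period (34); ℓ=1 odd so k=1
a_0=17:  p_0=17·1+0=17,  q_0=17·0+1=1
a_1=34:  p_1=34·17+1=579,  q_1=34·1+0=34
fundamental: x₁=579, y₁=34  (since 335241 − 290·1156 = 1)
(x_2, y_2) = (579·579 + 290·34·34, 579·34 + 34·579) = (670481, 39372)

579 34
670481 39372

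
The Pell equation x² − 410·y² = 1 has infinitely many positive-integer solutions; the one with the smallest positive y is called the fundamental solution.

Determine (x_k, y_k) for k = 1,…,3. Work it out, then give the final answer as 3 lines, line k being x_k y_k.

[20; 4,40] for √410; ℓ=2 ⇒ convergent index 1
i=0: a=20 ⇒ p=20, q=1
i=1: a=4 ⇒ p=81, q=4
→ (81, 4).  Check: 81²=6561, 410·4²=6560, difference 1.
n=2: (81,4)∘(81,4) = (81·81+410·4·4, 81·4+4·81) = (13121,648)
n=3: (13121,648)∘(81,4) = (81·13121+410·4·648, 81·648+4·13121) = (2125521,104972)

81 4
13121 648
2125521 104972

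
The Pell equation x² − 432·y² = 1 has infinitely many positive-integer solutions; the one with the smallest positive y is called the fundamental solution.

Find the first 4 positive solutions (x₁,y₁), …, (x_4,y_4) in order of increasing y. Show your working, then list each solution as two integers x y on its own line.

√432 = [20; 1,3,1,1,1,3,1,40, …], period ℓ=8 (even) → k=7
a_0=20:  p_0=20·1+0=20,  q_0=20·0+1=1
a_1=1:  p_1=1·20+1=21,  q_1=1·1+0=1
…
a_4=1:  p_4=1·104+83=187,  q_4=1·5+4=9
…
a_6=3:  p_6=3·291+187=1060,  q_6=3·14+9=51
a_7=1:  p_7=1·1060+291=1351,  q_7=1·51+14=65
→ (1351, 65).  Check: 1351²=1825201, 432·65²=1825200, difference 1.
n=2: (1351,65)∘(1351,65) = (1351·1351+432·65·65, 1351·65+65·1351) = (3650401,175630)
n=3: (3650401,175630)∘(1351,65) = (1351·3650401+432·65·175630, 1351·175630+65·3650401) = (9863382151,474552195)
n=4: (9863382151,474552195)∘(1351,65) = (1351·9863382151+432·65·474552195, 1351·474552195+65·9863382151) = (26650854921601,1282239855260)

1351 65
3650401 175630
9863382151 474552195
26650854921601 1282239855260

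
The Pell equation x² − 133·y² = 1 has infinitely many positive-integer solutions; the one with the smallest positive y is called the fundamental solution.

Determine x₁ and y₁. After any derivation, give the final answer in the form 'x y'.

2588599 224460

√133 = [11; 1,1,7,5,1,…,1,1,22, …], period ℓ=16 (even) → k=15
k=0  a_k=11  p_k/q_k = 11/1
k=1  a_k=1  p_k/q_k = 12/1
k=2  a_k=1  p_k/q_k = 23/2
…
k=4  a_k=5  p_k/q_k = 888/77
…
k=6  a_k=1  p_k/q_k = 1949/169
k=7  a_k=1  p_k/q_k = 3010/261
k=8  a_k=2  p_k/q_k = 7969/691
…
k=10  a_k=1  p_k/q_k = 18948/1643
…
k=12  a_k=5  p_k/q_k = 168583/14618
…
k=14  a_k=1  p_k/q_k = 1378591/119539
k=15  a_k=1  p_k/q_k = 2588599/224460
(x₁, y₁) = (2588599, 224460);  2588599² − 133·224460² = 1 ✓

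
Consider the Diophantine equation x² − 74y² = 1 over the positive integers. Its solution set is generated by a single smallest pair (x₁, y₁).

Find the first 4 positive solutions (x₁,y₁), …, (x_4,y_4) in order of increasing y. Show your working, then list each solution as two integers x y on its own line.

√74 → a₀=8, period (1,1,1,1,16); ℓ=5 odd so k=9
a_0=8:  p_0=8·1+0=8,  q_0=8·0+1=1
…
a_3=1:  p_3=1·17+9=26,  q_3=1·2+1=3
a_4=1:  p_4=1·26+17=43,  q_4=1·3+2=5
a_5=16:  p_5=16·43+26=714,  q_5=16·5+3=83
a_6=1:  p_6=1·714+43=757,  q_6=1·83+5=88
…
a_8=1:  p_8=1·1471+757=2228,  q_8=1·171+88=259
a_9=1:  p_9=1·2228+1471=3699,  q_9=1·259+171=430
→ (3699, 430).  Check: 3699²=13682601, 74·430²=13682600, difference 1.
(x_2, y_2) = (3699·3699 + 74·430·430, 3699·430 + 430·3699) = (27365201, 3181140)
(x_3, y_3) = (3699·27365201 + 74·430·3181140, 3699·3181140 + 430·27365201) = (202447753299, 23534073290)
(x_4, y_4) = (3699·202447753299 + 74·430·23534073290, 3699·23534073290 + 430·202447753299) = (1497708451540801, 174105071018280)

3699 430
27365201 3181140
202447753299 23534073290
1497708451540801 174105071018280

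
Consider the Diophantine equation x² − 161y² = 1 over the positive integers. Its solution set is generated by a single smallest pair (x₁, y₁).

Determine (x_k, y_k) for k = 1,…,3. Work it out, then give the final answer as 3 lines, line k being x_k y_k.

11775 928
277301249 21854400
6530444402175 514671119072

d=161: √d = [12; 1,2,4,1,2,1,4,2,1,24] (ℓ=10, even), read p_9/q_9
a_0=12:  p_0=12·1+0=12,  q_0=12·0+1=1
a_1=1:  p_1=1·12+1=13,  q_1=1·1+0=1
a_2=2:  p_2=2·13+12=38,  q_2=2·1+1=3
a_3=4:  p_3=4·38+13=165,  q_3=4·3+1=13
…
a_8=2:  p_8=2·3667+774=8108,  q_8=2·289+61=639
a_9=1:  p_9=1·8108+3667=11775,  q_9=1·639+289=928
(x₁, y₁) = (11775, 928);  11775² − 161·928² = 1 ✓
(x_2, y_2) = (11775·11775 + 161·928·928, 11775·928 + 928·11775) = (277301249, 21854400)
(x_3, y_3) = (11775·277301249 + 161·928·21854400, 11775·21854400 + 928·277301249) = (6530444402175, 514671119072)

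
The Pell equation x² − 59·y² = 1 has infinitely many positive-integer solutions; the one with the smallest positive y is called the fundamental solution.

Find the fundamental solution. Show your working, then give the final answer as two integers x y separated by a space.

530 69

[7; 1,2,7,2,1,14] for √59; ℓ=6 ⇒ convergent index 5
k=0  a_k=7  p_k/q_k = 7/1
k=1  a_k=1  p_k/q_k = 8/1
k=2  a_k=2  p_k/q_k = 23/3
k=3  a_k=7  p_k/q_k = 169/22
k=4  a_k=2  p_k/q_k = 361/47
k=5  a_k=1  p_k/q_k = 530/69
fundamental: x₁=530, y₁=69  (since 280900 − 59·4761 = 1)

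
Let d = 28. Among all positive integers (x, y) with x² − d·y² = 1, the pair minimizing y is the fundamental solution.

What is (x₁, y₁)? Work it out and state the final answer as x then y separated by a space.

d=28: √d = [5; 3,2,3,10] (ℓ=4, even), read p_3/q_3
a_0=5:  p_0=5·1+0=5,  q_0=5·0+1=1
a_1=3:  p_1=3·5+1=16,  q_1=3·1+0=3
a_2=2:  p_2=2·16+5=37,  q_2=2·3+1=7
a_3=3:  p_3=3·37+16=127,  q_3=3·7+3=24
(x₁, y₁) = (127, 24);  127² − 28·24² = 1 ✓

127 24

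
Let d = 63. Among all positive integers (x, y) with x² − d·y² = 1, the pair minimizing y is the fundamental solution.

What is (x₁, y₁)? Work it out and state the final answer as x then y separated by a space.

d=63: √d = [7; 1,14] (ℓ=2, even), read p_1/q_1
i=0: a=7 ⇒ p=7, q=1
i=1: a=1 ⇒ p=8, q=1
→ (8, 1).  Check: 8²=64, 63·1²=63, difference 1.

8 1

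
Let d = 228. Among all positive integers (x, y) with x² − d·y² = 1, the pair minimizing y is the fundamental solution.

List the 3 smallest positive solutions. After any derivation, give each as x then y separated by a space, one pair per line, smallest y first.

√228 → a₀=15, period (10,30); ℓ=2 even so k=1
i=0: a=15 ⇒ p=15, q=1
i=1: a=10 ⇒ p=151, q=10
fundamental: x₁=151, y₁=10  (since 22801 − 228·100 = 1)
n=2: (151,10)∘(151,10) = (151·151+228·10·10, 151·10+10·151) = (45601,3020)
n=3: (45601,3020)∘(151,10) = (151·45601+228·10·3020, 151·3020+10·45601) = (13771351,912030)

151 10
45601 3020
13771351 912030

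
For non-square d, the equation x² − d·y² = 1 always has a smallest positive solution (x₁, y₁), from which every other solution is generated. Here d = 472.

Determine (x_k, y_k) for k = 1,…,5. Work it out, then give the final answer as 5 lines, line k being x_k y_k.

306917 14127
188396089777 8671632918
115643925371868101 5322943120573485
70986173286526887819457 3267403467465432958572
43573726693046301732396700037 2005643340042853631571511563

[21; 1,2,1,1,1,…,2,1,42] for √472; ℓ=14 ⇒ convergent index 13
i=0: a=21 ⇒ p=21, q=1
…
i=3: a=1 ⇒ p=87, q=4
…
i=5: a=1 ⇒ p=239, q=11
i=6: a=4 ⇒ p=1108, q=51
i=7: a=5 ⇒ p=5779, q=266
i=8: a=4 ⇒ p=24224, q=1115
…
i=10: a=1 ⇒ p=54227, q=2496
…
i=12: a=2 ⇒ p=222687, q=10250
i=13: a=1 ⇒ p=306917, q=14127
(x₁, y₁) = (306917, 14127);  306917² − 472·14127² = 1 ✓
(x_2, y_2) = (306917·306917 + 472·14127·14127, 306917·14127 + 14127·306917) = (188396089777, 8671632918)
(x_3, y_3) = (306917·188396089777 + 472·14127·8671632918, 306917·8671632918 + 14127·188396089777) = (115643925371868101, 5322943120573485)
(x_4, y_4) = (306917·115643925371868101 + 472·14127·5322943120573485, 306917·5322943120573485 + 14127·115643925371868101) = (70986173286526887819457, 3267403467465432958572)
(x_5, y_5) = (306917·70986173286526887819457 + 472·14127·3267403467465432958572, 306917·3267403467465432958572 + 14127·70986173286526887819457) = (43573726693046301732396700037, 2005643340042853631571511563)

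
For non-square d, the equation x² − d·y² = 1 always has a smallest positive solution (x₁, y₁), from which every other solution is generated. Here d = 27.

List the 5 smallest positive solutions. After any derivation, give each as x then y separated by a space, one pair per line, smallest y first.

[5; 5,10] for √27; ℓ=2 ⇒ convergent index 1
i=0: a=5 ⇒ p=5, q=1
i=1: a=5 ⇒ p=26, q=5
→ (26, 5).  Check: 26²=676, 27·5²=675, difference 1.
k=2:  x_2 = 26·26+27·5·5 = 1351,  y_2 = 26·5+5·26 = 260
k=3:  x_3 = 26·1351+27·5·260 = 70226,  y_3 = 26·260+5·1351 = 13515
k=4:  x_4 = 26·70226+27·5·13515 = 3650401,  y_4 = 26·13515+5·70226 = 702520
k=5:  x_5 = 26·3650401+27·5·702520 = 189750626,  y_5 = 26·702520+5·3650401 = 36517525

26 5
1351 260
70226 13515
3650401 702520
189750626 36517525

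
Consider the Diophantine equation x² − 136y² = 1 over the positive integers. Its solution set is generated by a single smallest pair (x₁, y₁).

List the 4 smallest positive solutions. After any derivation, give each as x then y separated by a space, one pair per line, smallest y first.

35 3
2449 210
171395 14697
11995201 1028580

d=136: √d = [11; 1,1,1,22] (ℓ=4, even), read p_3/q_3
a_0=11:  p_0=11·1+0=11,  q_0=11·0+1=1
a_1=1:  p_1=1·11+1=12,  q_1=1·1+0=1
a_2=1:  p_2=1·12+11=23,  q_2=1·1+1=2
a_3=1:  p_3=1·23+12=35,  q_3=1·2+1=3
fundamental: x₁=35, y₁=3  (since 1225 − 136·9 = 1)
(x_2, y_2) = (35·35 + 136·3·3, 35·3 + 3·35) = (2449, 210)
(x_3, y_3) = (35·2449 + 136·3·210, 35·210 + 3·2449) = (171395, 14697)
(x_4, y_4) = (35·171395 + 136·3·14697, 35·14697 + 3·171395) = (11995201, 1028580)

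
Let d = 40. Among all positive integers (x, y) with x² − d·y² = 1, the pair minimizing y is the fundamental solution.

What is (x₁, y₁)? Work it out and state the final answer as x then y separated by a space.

√40 = [6; 3,12, …], period ℓ=2 (even) → k=1
k=0  a_k=6  p_k/q_k = 6/1
k=1  a_k=3  p_k/q_k = 19/3
fundamental: x₁=19, y₁=3  (since 361 − 40·9 = 1)

19 3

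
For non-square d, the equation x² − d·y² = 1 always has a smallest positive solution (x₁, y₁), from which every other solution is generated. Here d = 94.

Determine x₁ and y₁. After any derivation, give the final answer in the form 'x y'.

2143295 221064

[9; 1,2,3,1,1,…,2,1,18] for √94; ℓ=16 ⇒ convergent index 15
step 0: (9, 1)  from 9·(1,0) + (0,1)
step 1: (10, 1)  from 1·(9,1) + (1,0)
…
step 3: (97, 10)  from 3·(29,3) + (10,1)
step 4: (126, 13)  from 1·(97,10) + (29,3)
…
step 7: (1464, 151)  from 1·(1241,128) + (223,23)
…
step 9: (14417, 1487)  from 1·(12953,1336) + (1464,151)
…
step 11: (99455, 10258)  from 1·(85038,8771) + (14417,1487)
step 12: (184493, 19029)  from 1·(99455,10258) + (85038,8771)
step 13: (652934, 67345)  from 3·(184493,19029) + (99455,10258)
step 14: (1490361, 153719)  from 2·(652934,67345) + (184493,19029)
step 15: (2143295, 221064)  from 1·(1490361,153719) + (652934,67345)
fundamental: x₁=2143295, y₁=221064  (since 4593713457025 − 94·48869292096 = 1)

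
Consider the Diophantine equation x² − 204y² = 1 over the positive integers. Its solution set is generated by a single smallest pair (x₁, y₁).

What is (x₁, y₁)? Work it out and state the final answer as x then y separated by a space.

[14; 3,1,1,6,1,1,3,28] for √204; ℓ=8 ⇒ convergent index 7
a_0=14:  p_0=14·1+0=14,  q_0=14·0+1=1
…
a_2=1:  p_2=1·43+14=57,  q_2=1·3+1=4
…
a_5=1:  p_5=1·657+100=757,  q_5=1·46+7=53
a_6=1:  p_6=1·757+657=1414,  q_6=1·53+46=99
a_7=3:  p_7=3·1414+757=4999,  q_7=3·99+53=350
fundamental: x₁=4999, y₁=350  (since 24990001 − 204·122500 = 1)

4999 350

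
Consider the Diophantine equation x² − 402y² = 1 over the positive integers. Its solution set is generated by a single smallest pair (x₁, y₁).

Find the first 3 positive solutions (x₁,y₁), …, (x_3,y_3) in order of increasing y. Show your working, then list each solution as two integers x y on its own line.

401 20
321601 16040
257923601 12864060

d=402: √d = [20; 20,40] (ℓ=2, even), read p_1/q_1
k=0  a_k=20  p_k/q_k = 20/1
k=1  a_k=20  p_k/q_k = 401/20
fundamental: x₁=401, y₁=20  (since 160801 − 402·400 = 1)
(401+20√402)^2 = 321601 + 16040√402
(401+20√402)^3 = 257923601 + 12864060√402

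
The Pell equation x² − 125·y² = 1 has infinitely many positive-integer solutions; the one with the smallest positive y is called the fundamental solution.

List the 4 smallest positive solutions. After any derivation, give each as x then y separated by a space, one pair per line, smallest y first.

930249 83204
1730726404001 154800875592
3220013013190122249 288006719437081612
5990827771012465337616001 535835925499096664087184

d=125: √d = [11; 5,1,1,5,22] (ℓ=5, odd), read p_9/q_9
a_0=11:  p_0=11·1+0=11,  q_0=11·0+1=1
…
a_2=1:  p_2=1·56+11=67,  q_2=1·5+1=6
…
a_4=5:  p_4=5·123+67=682,  q_4=5·11+6=61
…
a_6=5:  p_6=5·15127+682=76317,  q_6=5·1353+61=6826
…
a_8=1:  p_8=1·91444+76317=167761,  q_8=1·8179+6826=15005
a_9=5:  p_9=5·167761+91444=930249,  q_9=5·15005+8179=83204
(x₁, y₁) = (930249, 83204);  930249² − 125·83204² = 1 ✓
(x_2, y_2) = (930249·930249 + 125·83204·83204, 930249·83204 + 83204·930249) = (1730726404001, 154800875592)
(x_3, y_3) = (930249·1730726404001 + 125·83204·154800875592, 930249·154800875592 + 83204·1730726404001) = (3220013013190122249, 288006719437081612)
(x_4, y_4) = (930249·3220013013190122249 + 125·83204·288006719437081612, 930249·288006719437081612 + 83204·3220013013190122249) = (5990827771012465337616001, 535835925499096664087184)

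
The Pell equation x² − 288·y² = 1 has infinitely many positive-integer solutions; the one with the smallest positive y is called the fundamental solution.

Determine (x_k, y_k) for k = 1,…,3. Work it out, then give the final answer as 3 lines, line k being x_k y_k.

√288 → a₀=16, period (1,32); ℓ=2 even so k=1
i=0: a=16 ⇒ p=16, q=1
i=1: a=1 ⇒ p=17, q=1
fundamental: x₁=17, y₁=1  (since 289 − 288·1 = 1)
n=2: (17,1)∘(17,1) = (17·17+288·1·1, 17·1+1·17) = (577,34)
n=3: (577,34)∘(17,1) = (17·577+288·1·34, 17·34+1·577) = (19601,1155)

17 1
577 34
19601 1155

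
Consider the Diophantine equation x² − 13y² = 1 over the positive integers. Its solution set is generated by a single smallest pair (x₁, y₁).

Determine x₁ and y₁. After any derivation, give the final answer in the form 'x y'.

√13 → a₀=3, period (1,1,1,1,6); ℓ=5 odd so k=9
step 0: (3, 1)  from 3·(1,0) + (0,1)
…
step 3: (11, 3)  from 1·(7,2) + (4,1)
step 4: (18, 5)  from 1·(11,3) + (7,2)
step 5: (119, 33)  from 6·(18,5) + (11,3)
step 6: (137, 38)  from 1·(119,33) + (18,5)
step 7: (256, 71)  from 1·(137,38) + (119,33)
step 8: (393, 109)  from 1·(256,71) + (137,38)
step 9: (649, 180)  from 1·(393,109) + (256,71)
→ (649, 180).  Check: 649²=421201, 13·180²=421200, difference 1.

649 180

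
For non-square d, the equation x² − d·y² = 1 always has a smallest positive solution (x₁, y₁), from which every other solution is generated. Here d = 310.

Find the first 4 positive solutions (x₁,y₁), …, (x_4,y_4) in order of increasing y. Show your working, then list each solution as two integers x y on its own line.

848719 48204
1440647881921 81823301352
2445410459391369679 138889981000287972
4150932639366927117300481 235757131569084991314384

√310 → a₀=17, period (1,1,1,1,5,…,1,1,34); ℓ=16 even so k=15
k=0  a_k=17  p_k/q_k = 17/1
k=1  a_k=1  p_k/q_k = 18/1
k=2  a_k=1  p_k/q_k = 35/2
k=3  a_k=1  p_k/q_k = 53/3
k=4  a_k=1  p_k/q_k = 88/5
k=5  a_k=5  p_k/q_k = 493/28
…
k=8  a_k=2  p_k/q_k = 5687/323
…
k=10  a_k=3  p_k/q_k = 28928/1643
k=11  a_k=5  p_k/q_k = 152387/8655
k=12  a_k=1  p_k/q_k = 181315/10298
k=13  a_k=1  p_k/q_k = 333702/18953
k=14  a_k=1  p_k/q_k = 515017/29251
k=15  a_k=1  p_k/q_k = 848719/48204
fundamental: x₁=848719, y₁=48204  (since 720323940961 − 310·2323625616 = 1)
(848719+48204√310)^2 = 1440647881921 + 81823301352√310
(848719+48204√310)^3 = 2445410459391369679 + 138889981000287972√310
(848719+48204√310)^4 = 4150932639366927117300481 + 235757131569084991314384√310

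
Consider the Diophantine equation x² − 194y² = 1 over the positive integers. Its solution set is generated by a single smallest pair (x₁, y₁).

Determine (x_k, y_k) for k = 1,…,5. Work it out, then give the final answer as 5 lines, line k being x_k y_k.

195 14
76049 5460
29658915 2129386
11566900801 830455080
4511061653475 323875351814

d=194: √d = [13; 1,12,1,26] (ℓ=4, even), read p_3/q_3
k=0  a_k=13  p_k/q_k = 13/1
k=1  a_k=1  p_k/q_k = 14/1
k=2  a_k=12  p_k/q_k = 181/13
k=3  a_k=1  p_k/q_k = 195/14
fundamental: x₁=195, y₁=14  (since 38025 − 194·196 = 1)
(195+14√194)^2 = 76049 + 5460√194
(195+14√194)^3 = 29658915 + 2129386√194
(195+14√194)^4 = 11566900801 + 830455080√194
(195+14√194)^5 = 4511061653475 + 323875351814√194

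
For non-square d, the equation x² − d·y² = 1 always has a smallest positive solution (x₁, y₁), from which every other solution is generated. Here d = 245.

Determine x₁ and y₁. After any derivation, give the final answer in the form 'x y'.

[15; 1,1,1,7,6,7,1,1,1,30] for √245; ℓ=10 ⇒ convergent index 9
a_0=15:  p_0=15·1+0=15,  q_0=15·0+1=1
a_1=1:  p_1=1·15+1=16,  q_1=1·1+0=1
…
a_3=1:  p_3=1·31+16=47,  q_3=1·2+1=3
a_4=7:  p_4=7·47+31=360,  q_4=7·3+2=23
…
a_6=7:  p_6=7·2207+360=15809,  q_6=7·141+23=1010
a_7=1:  p_7=1·15809+2207=18016,  q_7=1·1010+141=1151
a_8=1:  p_8=1·18016+15809=33825,  q_8=1·1151+1010=2161
a_9=1:  p_9=1·33825+18016=51841,  q_9=1·2161+1151=3312
→ (51841, 3312).  Check: 51841²=2687489281, 245·3312²=2687489280, difference 1.

51841 3312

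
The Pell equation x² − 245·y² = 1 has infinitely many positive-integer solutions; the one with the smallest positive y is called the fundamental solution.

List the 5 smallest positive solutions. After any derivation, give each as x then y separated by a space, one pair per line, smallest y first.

√245 = [15; 1,1,1,7,6,7,1,1,1,30, …], period ℓ=10 (even) → k=9
i=0: a=15 ⇒ p=15, q=1
…
i=2: a=1 ⇒ p=31, q=2
…
i=4: a=7 ⇒ p=360, q=23
…
i=6: a=7 ⇒ p=15809, q=1010
i=7: a=1 ⇒ p=18016, q=1151
i=8: a=1 ⇒ p=33825, q=2161
i=9: a=1 ⇒ p=51841, q=3312
(x₁, y₁) = (51841, 3312);  51841² − 245·3312² = 1 ✓
(x_2, y_2) = (51841·51841 + 245·3312·3312, 51841·3312 + 3312·51841) = (5374978561, 343394784)
(x_3, y_3) = (51841·5374978561 + 245·3312·343394784, 51841·343394784 + 3312·5374978561) = (557288527109761, 35603857991376)
(x_4, y_4) = (51841·557288527109761 + 245·3312·35603857991376, 51841·35603857991376 + 3312·557288527109761) = (57780789062419261441, 3691479203918451648)
(x_5, y_5) = (51841·57780789062419261441 + 245·3312·3691479203918451648, 51841·3691479203918451648 + 3312·57780789062419261441) = (5990827771012465337616001, 382739946785069045776560)

51841 3312
5374978561 343394784
557288527109761 35603857991376
57780789062419261441 3691479203918451648
5990827771012465337616001 382739946785069045776560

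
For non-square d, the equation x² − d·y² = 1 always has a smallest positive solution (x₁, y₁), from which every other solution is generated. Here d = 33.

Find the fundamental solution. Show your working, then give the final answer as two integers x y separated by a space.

√33 → a₀=5, period (1,2,1,10); ℓ=4 even so k=3
i=0: a=5 ⇒ p=5, q=1
i=1: a=1 ⇒ p=6, q=1
i=2: a=2 ⇒ p=17, q=3
i=3: a=1 ⇒ p=23, q=4
→ (23, 4).  Check: 23²=529, 33·4²=528, difference 1.

23 4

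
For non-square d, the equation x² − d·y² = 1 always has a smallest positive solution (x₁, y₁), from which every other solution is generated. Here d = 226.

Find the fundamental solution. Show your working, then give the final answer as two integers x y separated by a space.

[15; 30] for √226; ℓ=1 ⇒ convergent index 1
step 0: (15, 1)  from 15·(1,0) + (0,1)
step 1: (451, 30)  from 30·(15,1) + (1,0)
→ (451, 30).  Check: 451²=203401, 226·30²=203400, difference 1.

451 30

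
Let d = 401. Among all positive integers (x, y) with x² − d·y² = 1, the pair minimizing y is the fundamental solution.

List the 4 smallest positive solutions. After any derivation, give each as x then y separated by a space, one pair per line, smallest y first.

√401 = [20; 40, …], period ℓ=1 (odd) → k=1
step 0: (20, 1)  from 20·(1,0) + (0,1)
step 1: (801, 40)  from 40·(20,1) + (1,0)
fundamental: x₁=801, y₁=40  (since 641601 − 401·1600 = 1)
(x_2, y_2) = (801·801 + 401·40·40, 801·40 + 40·801) = (1283201, 64080)
(x_3, y_3) = (801·1283201 + 401·40·64080, 801·64080 + 40·1283201) = (2055687201, 102656120)
(x_4, y_4) = (801·2055687201 + 401·40·102656120, 801·102656120 + 40·2055687201) = (3293209612801, 164455040160)

801 40
1283201 64080
2055687201 102656120
3293209612801 164455040160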